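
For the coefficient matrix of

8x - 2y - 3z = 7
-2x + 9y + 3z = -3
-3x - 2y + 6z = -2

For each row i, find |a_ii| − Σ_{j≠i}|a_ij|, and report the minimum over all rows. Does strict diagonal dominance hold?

1

row 1: |8| − (2+3) = 3
row 2: |9| − (2+3) = 4
row 3: |6| − (3+2) = 1
minimum over rows = 1 → strictly diagonally dominant (convergence guaranteed)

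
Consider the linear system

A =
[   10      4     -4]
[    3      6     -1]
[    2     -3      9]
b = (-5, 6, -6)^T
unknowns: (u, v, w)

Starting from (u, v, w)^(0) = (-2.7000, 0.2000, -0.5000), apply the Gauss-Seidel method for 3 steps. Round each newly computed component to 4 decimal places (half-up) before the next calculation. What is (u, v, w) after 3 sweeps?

Iteration 1:
  u = (-5 - (4)·0.2000 - (-4)·-0.5000) / (10) = -0.7800
  v = (6 - (3)·-0.7800 - (-1)·-0.5000) / (6) = 1.3067
  w = (-6 - (2)·-0.7800 - (-3)·1.3067) / (9) = -0.0578
Iteration 2:
  u = (-5 - (4)·1.3067 - (-4)·-0.0578) / (10) = -1.0458
  v = (6 - (3)·-1.0458 - (-1)·-0.0578) / (6) = 1.5133
  w = (-6 - (2)·-1.0458 - (-3)·1.5133) / (9) = 0.0702
Iteration 3:
  u = (-5 - (4)·1.5133 - (-4)·0.0702) / (10) = -1.0772
  v = (6 - (3)·-1.0772 - (-1)·0.0702) / (6) = 1.5503
  w = (-6 - (2)·-1.0772 - (-3)·1.5503) / (9) = 0.0895

(-1.0772, 1.5503, 0.0895)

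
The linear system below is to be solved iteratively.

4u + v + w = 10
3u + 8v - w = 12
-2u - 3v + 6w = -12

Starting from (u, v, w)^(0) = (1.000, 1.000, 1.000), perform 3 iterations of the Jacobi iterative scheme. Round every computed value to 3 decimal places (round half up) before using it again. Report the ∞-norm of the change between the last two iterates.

Iteration 1:
  u = (10 - (1)·1.000 - (1)·1.000) / (4) = 2.000
  v = (12 - (3)·1.000 - (-1)·1.000) / (8) = 1.250
  w = (-12 - (-2)·1.000 - (-3)·1.000) / (6) = -1.167
Iteration 2:
  u = (10 - (1)·1.250 - (1)·-1.167) / (4) = 2.479
  v = (12 - (3)·2.000 - (-1)·-1.167) / (8) = 0.604
  w = (-12 - (-2)·2.000 - (-3)·1.250) / (6) = -0.708
Iteration 3:
  u = (10 - (1)·0.604 - (1)·-0.708) / (4) = 2.526
  v = (12 - (3)·2.479 - (-1)·-0.708) / (8) = 0.482
  w = (-12 - (-2)·2.479 - (-3)·0.604) / (6) = -0.872
Change: (0.047, -0.122, -0.164) → max |·| = 0.164

0.164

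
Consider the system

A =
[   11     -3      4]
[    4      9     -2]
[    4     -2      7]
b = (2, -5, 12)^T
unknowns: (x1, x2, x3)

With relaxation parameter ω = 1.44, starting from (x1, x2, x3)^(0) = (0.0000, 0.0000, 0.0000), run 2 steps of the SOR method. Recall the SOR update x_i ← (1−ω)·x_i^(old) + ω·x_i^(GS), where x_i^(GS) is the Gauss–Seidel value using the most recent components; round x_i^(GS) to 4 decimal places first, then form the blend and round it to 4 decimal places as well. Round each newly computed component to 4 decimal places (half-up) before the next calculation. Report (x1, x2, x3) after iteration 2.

(-1.2048, 0.9905, 3.0511)

Iteration 1:
  x1: GS value = (2 - (-3)·0.0000 - (4)·0.0000) / (11) = 0.1818;  x1 ← (1−ω)·0.0000 + ω·0.1818 = 0.2618
  x2: GS value = (-5 - (4)·0.2618 - (-2)·0.0000) / (9) = -0.6719;  x2 ← (1−ω)·0.0000 + ω·-0.6719 = -0.9675
  x3: GS value = (12 - (4)·0.2618 - (-2)·-0.9675) / (7) = 1.2883;  x3 ← (1−ω)·0.0000 + ω·1.2883 = 1.8552
Iteration 2:
  x1: GS value = (2 - (-3)·-0.9675 - (4)·1.8552) / (11) = -0.7567;  x1 ← (1−ω)·0.2618 + ω·-0.7567 = -1.2048
  x2: GS value = (-5 - (4)·-1.2048 - (-2)·1.8552) / (9) = 0.3922;  x2 ← (1−ω)·-0.9675 + ω·0.3922 = 0.9905
  x3: GS value = (12 - (4)·-1.2048 - (-2)·0.9905) / (7) = 2.6857;  x3 ← (1−ω)·1.8552 + ω·2.6857 = 3.0511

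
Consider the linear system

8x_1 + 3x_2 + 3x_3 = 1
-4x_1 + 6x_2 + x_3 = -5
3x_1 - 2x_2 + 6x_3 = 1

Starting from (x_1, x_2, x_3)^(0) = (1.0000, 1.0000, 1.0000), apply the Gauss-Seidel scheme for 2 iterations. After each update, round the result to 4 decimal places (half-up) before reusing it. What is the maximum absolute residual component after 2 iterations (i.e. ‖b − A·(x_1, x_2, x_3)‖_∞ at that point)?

Iteration 1:
  x_1 = (1 - (3)·1.0000 - (3)·1.0000) / (8) = -0.6250
  x_2 = (-5 - (-4)·-0.6250 - (1)·1.0000) / (6) = -1.4167
  x_3 = (1 - (3)·-0.6250 - (-2)·-1.4167) / (6) = 0.0069
Iteration 2:
  x_1 = (1 - (3)·-1.4167 - (3)·0.0069) / (8) = 0.6537
  x_2 = (-5 - (-4)·0.6537 - (1)·0.0069) / (6) = -0.3987
  x_3 = (1 - (3)·0.6537 - (-2)·-0.3987) / (6) = -0.2931
Residual b − A·x = (-2.1542, 0.3001, 0.0001); ∞-norm = 2.1542

2.1542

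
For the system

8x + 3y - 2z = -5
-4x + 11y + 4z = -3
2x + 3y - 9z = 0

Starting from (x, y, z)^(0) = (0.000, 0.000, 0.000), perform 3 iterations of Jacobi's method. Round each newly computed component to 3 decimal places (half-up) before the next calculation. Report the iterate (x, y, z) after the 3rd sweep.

Iteration 1:
  x = (-5 - (3)·0.000 - (-2)·0.000) / (8) = -0.625
  y = (-3 - (-4)·0.000 - (4)·0.000) / (11) = -0.273
  z = (0 - (2)·0.000 - (3)·0.000) / (-9) = 0.000
Iteration 2:
  x = (-5 - (3)·-0.273 - (-2)·0.000) / (8) = -0.523
  y = (-3 - (-4)·-0.625 - (4)·0.000) / (11) = -0.500
  z = (0 - (2)·-0.625 - (3)·-0.273) / (-9) = -0.230
Iteration 3:
  x = (-5 - (3)·-0.500 - (-2)·-0.230) / (8) = -0.495
  y = (-3 - (-4)·-0.523 - (4)·-0.230) / (11) = -0.379
  z = (0 - (2)·-0.523 - (3)·-0.500) / (-9) = -0.283

(-0.495, -0.379, -0.283)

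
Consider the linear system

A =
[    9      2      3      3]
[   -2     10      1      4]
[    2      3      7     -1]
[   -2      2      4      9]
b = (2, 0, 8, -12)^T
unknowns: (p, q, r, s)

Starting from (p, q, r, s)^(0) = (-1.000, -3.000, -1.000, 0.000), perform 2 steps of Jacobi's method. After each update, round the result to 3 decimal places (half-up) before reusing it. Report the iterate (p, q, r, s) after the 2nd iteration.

(-0.512, 0.151, 0.773, -2.246)

Iteration 1:
  p = (2 - (2)·-3.000 - (3)·-1.000 - (3)·0.000) / (9) = 1.222
  q = (0 - (-2)·-1.000 - (1)·-1.000 - (4)·0.000) / (10) = -0.100
  r = (8 - (2)·-1.000 - (3)·-3.000 - (-1)·0.000) / (7) = 2.714
  s = (-12 - (-2)·-1.000 - (2)·-3.000 - (4)·-1.000) / (9) = -0.444
Iteration 2:
  p = (2 - (2)·-0.100 - (3)·2.714 - (3)·-0.444) / (9) = -0.512
  q = (0 - (-2)·1.222 - (1)·2.714 - (4)·-0.444) / (10) = 0.151
  r = (8 - (2)·1.222 - (3)·-0.100 - (-1)·-0.444) / (7) = 0.773
  s = (-12 - (-2)·1.222 - (2)·-0.100 - (4)·2.714) / (9) = -2.246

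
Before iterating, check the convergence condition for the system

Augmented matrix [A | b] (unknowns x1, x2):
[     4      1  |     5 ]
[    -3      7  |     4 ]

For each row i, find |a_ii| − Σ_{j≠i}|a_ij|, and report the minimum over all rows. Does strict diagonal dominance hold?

row 1: |4| − (1) = 3
row 2: |7| − (3) = 4
minimum over rows = 3 → strictly diagonally dominant (convergence guaranteed)

3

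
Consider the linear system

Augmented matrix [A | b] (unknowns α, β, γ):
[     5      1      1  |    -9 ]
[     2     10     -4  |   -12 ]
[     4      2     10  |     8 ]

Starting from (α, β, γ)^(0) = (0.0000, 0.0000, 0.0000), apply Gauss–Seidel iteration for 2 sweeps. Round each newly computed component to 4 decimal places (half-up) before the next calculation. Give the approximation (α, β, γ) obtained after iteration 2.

(-1.9696, -0.1309, 1.6140)

Iteration 1:
  α = (-9 - (1)·0.0000 - (1)·0.0000) / (5) = -1.8000
  β = (-12 - (2)·-1.8000 - (-4)·0.0000) / (10) = -0.8400
  γ = (8 - (4)·-1.8000 - (2)·-0.8400) / (10) = 1.6880
Iteration 2:
  α = (-9 - (1)·-0.8400 - (1)·1.6880) / (5) = -1.9696
  β = (-12 - (2)·-1.9696 - (-4)·1.6880) / (10) = -0.1309
  γ = (8 - (4)·-1.9696 - (2)·-0.1309) / (10) = 1.6140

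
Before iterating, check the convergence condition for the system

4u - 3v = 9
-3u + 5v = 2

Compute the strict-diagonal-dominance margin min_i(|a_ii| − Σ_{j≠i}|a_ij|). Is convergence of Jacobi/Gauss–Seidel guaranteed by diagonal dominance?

1

row 1: |4| − (3) = 1
row 2: |5| − (3) = 2
minimum over rows = 1 → strictly diagonally dominant (convergence guaranteed)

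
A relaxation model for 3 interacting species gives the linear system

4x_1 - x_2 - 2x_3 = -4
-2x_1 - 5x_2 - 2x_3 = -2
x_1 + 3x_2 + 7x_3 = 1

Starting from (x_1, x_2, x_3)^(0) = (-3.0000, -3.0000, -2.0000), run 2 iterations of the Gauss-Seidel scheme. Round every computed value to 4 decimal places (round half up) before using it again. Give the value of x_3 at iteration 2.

-0.1243

Iteration 1:
  x_1 = (-4 - (-1)·-3.0000 - (-2)·-2.0000) / (4) = -2.7500
  x_2 = (-2 - (-2)·-2.7500 - (-2)·-2.0000) / (-5) = 2.3000
  x_3 = (1 - (1)·-2.7500 - (3)·2.3000) / (7) = -0.4500
Iteration 2:
  x_1 = (-4 - (-1)·2.3000 - (-2)·-0.4500) / (4) = -0.6500
  x_2 = (-2 - (-2)·-0.6500 - (-2)·-0.4500) / (-5) = 0.8400
  x_3 = (1 - (1)·-0.6500 - (3)·0.8400) / (7) = -0.1243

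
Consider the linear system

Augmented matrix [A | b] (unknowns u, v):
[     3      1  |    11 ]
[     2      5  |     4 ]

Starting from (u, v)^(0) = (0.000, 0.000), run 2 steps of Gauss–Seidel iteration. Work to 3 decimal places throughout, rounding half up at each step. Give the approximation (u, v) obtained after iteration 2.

Iteration 1:
  u = (11 - (1)·0.000) / (3) = 3.667
  v = (4 - (2)·3.667) / (5) = -0.667
Iteration 2:
  u = (11 - (1)·-0.667) / (3) = 3.889
  v = (4 - (2)·3.889) / (5) = -0.756

(3.889, -0.756)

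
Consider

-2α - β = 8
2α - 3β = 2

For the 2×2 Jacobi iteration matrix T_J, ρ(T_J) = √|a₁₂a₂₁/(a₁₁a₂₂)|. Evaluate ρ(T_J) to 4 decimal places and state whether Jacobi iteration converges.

0.5774

a₁₂a₂₁/(a₁₁a₂₂) = (-1)·(2) / ((-2)·(-3)) = -0.333333
ρ = √|-0.333333| = √0.333333 = 0.5774
ρ < 1, so Jacobi converges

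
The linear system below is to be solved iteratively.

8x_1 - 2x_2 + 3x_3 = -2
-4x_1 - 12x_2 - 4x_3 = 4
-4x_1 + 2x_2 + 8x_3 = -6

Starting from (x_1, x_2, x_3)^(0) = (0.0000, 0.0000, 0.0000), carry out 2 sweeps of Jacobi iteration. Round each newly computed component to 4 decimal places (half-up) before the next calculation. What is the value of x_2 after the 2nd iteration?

0.0000

Iteration 1:
  x_1 = (-2 - (-2)·0.0000 - (3)·0.0000) / (8) = -0.2500
  x_2 = (4 - (-4)·0.0000 - (-4)·0.0000) / (-12) = -0.3333
  x_3 = (-6 - (-4)·0.0000 - (2)·0.0000) / (8) = -0.7500
Iteration 2:
  x_1 = (-2 - (-2)·-0.3333 - (3)·-0.7500) / (8) = -0.0521
  x_2 = (4 - (-4)·-0.2500 - (-4)·-0.7500) / (-12) = 0.0000
  x_3 = (-6 - (-4)·-0.2500 - (2)·-0.3333) / (8) = -0.7917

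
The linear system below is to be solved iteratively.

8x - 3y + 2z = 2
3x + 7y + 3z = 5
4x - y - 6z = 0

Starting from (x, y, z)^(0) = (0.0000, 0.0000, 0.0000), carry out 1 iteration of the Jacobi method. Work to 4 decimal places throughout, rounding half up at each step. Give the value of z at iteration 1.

0.0000

Iteration 1:
  x = (2 - (-3)·0.0000 - (2)·0.0000) / (8) = 0.2500
  y = (5 - (3)·0.0000 - (3)·0.0000) / (7) = 0.7143
  z = (0 - (4)·0.0000 - (-1)·0.0000) / (-6) = 0.0000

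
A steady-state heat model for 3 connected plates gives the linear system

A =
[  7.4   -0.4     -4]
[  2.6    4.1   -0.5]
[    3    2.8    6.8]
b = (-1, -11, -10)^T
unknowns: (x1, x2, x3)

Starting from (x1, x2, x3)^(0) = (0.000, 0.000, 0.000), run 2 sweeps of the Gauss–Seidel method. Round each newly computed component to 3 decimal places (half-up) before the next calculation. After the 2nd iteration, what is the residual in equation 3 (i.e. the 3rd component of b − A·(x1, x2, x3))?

Iteration 1:
  x1 = (-1 - (-0.4)·0.000 - (-4)·0.000) / (7.4) = -0.135
  x2 = (-11 - (2.6)·-0.135 - (-0.5)·0.000) / (4.1) = -2.597
  x3 = (-10 - (3)·-0.135 - (2.8)·-2.597) / (6.8) = -0.342
Iteration 2:
  x1 = (-1 - (-0.4)·-2.597 - (-4)·-0.342) / (7.4) = -0.460
  x2 = (-11 - (2.6)·-0.460 - (-0.5)·-0.342) / (4.1) = -2.433
  x3 = (-10 - (3)·-0.460 - (2.8)·-2.433) / (6.8) = -0.266
Residual b − A·x = (0.367, 0.038, 0.001)

0.001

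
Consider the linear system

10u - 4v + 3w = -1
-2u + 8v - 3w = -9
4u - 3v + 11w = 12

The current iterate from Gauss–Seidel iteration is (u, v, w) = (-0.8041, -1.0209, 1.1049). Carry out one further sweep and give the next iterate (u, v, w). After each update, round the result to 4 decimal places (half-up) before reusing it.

(-0.8398, -0.9206, 1.1452)

One sweep:
  u = (-1 - (-4)·-1.0209 - (3)·1.1049) / (10) = -0.8398
  v = (-9 - (-2)·-0.8398 - (-3)·1.1049) / (8) = -0.9206
  w = (12 - (4)·-0.8398 - (-3)·-0.9206) / (11) = 1.1452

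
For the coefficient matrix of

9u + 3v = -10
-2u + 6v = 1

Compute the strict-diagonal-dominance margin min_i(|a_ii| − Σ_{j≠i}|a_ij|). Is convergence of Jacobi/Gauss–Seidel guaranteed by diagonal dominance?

row 1: |9| − (3) = 6
row 2: |6| − (2) = 4
minimum over rows = 4 → strictly diagonally dominant (convergence guaranteed)

4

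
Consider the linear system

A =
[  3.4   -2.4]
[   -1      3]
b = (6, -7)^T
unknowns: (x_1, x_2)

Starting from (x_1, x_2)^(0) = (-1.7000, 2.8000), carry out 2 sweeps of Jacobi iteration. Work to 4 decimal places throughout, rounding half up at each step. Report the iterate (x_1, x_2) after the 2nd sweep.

Iteration 1:
  x_1 = (6 - (-2.4)·2.8000) / (3.4) = 3.7412
  x_2 = (-7 - (-1)·-1.7000) / (3) = -2.9000
Iteration 2:
  x_1 = (6 - (-2.4)·-2.9000) / (3.4) = -0.2824
  x_2 = (-7 - (-1)·3.7412) / (3) = -1.0863

(-0.2824, -1.0863)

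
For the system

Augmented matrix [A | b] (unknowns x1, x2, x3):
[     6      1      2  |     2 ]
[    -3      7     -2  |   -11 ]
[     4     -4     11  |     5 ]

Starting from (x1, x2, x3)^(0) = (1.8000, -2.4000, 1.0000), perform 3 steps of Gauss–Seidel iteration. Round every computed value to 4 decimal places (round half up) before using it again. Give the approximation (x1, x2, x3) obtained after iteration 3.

(0.6409, -1.3657, -0.2751)

Iteration 1:
  x1 = (2 - (1)·-2.4000 - (2)·1.0000) / (6) = 0.4000
  x2 = (-11 - (-3)·0.4000 - (-2)·1.0000) / (7) = -1.1143
  x3 = (5 - (4)·0.4000 - (-4)·-1.1143) / (11) = -0.0961
Iteration 2:
  x1 = (2 - (1)·-1.1143 - (2)·-0.0961) / (6) = 0.5511
  x2 = (-11 - (-3)·0.5511 - (-2)·-0.0961) / (7) = -1.3627
  x3 = (5 - (4)·0.5511 - (-4)·-1.3627) / (11) = -0.2414
Iteration 3:
  x1 = (2 - (1)·-1.3627 - (2)·-0.2414) / (6) = 0.6409
  x2 = (-11 - (-3)·0.6409 - (-2)·-0.2414) / (7) = -1.3657
  x3 = (5 - (4)·0.6409 - (-4)·-1.3657) / (11) = -0.2751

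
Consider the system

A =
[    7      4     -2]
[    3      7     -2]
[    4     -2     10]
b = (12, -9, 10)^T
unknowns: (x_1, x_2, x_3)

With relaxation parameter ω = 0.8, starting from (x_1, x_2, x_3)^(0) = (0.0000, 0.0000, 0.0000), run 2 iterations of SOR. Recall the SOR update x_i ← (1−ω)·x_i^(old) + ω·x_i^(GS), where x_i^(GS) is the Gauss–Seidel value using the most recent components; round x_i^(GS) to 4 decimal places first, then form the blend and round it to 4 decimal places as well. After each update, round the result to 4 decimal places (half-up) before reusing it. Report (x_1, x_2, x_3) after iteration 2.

Iteration 1:
  x_1: GS value = (12 - (4)·0.0000 - (-2)·0.0000) / (7) = 1.7143;  x_1 ← (1−ω)·0.0000 + ω·1.7143 = 1.3714
  x_2: GS value = (-9 - (3)·1.3714 - (-2)·0.0000) / (7) = -1.8735;  x_2 ← (1−ω)·0.0000 + ω·-1.8735 = -1.4988
  x_3: GS value = (10 - (4)·1.3714 - (-2)·-1.4988) / (10) = 0.1517;  x_3 ← (1−ω)·0.0000 + ω·0.1517 = 0.1214
Iteration 2:
  x_1: GS value = (12 - (4)·-1.4988 - (-2)·0.1214) / (7) = 2.6054;  x_1 ← (1−ω)·1.3714 + ω·2.6054 = 2.3586
  x_2: GS value = (-9 - (3)·2.3586 - (-2)·0.1214) / (7) = -2.2619;  x_2 ← (1−ω)·-1.4988 + ω·-2.2619 = -2.1093
  x_3: GS value = (10 - (4)·2.3586 - (-2)·-2.1093) / (10) = -0.3653;  x_3 ← (1−ω)·0.1214 + ω·-0.3653 = -0.2680

(2.3586, -2.1093, -0.2680)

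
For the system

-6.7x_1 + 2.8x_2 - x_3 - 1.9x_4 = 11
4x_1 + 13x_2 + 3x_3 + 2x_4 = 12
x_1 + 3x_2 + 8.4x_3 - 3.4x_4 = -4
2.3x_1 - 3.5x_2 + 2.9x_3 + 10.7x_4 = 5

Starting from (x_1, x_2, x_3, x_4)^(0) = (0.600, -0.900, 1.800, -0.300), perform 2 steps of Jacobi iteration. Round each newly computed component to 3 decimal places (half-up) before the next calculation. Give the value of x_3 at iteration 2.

-0.526

Iteration 1:
  x_1 = (11 - (2.8)·-0.900 - (-1)·1.800 - (-1.9)·-0.300) / (-6.7) = -2.201
  x_2 = (12 - (4)·0.600 - (3)·1.800 - (2)·-0.300) / (13) = 0.369
  x_3 = (-4 - (1)·0.600 - (3)·-0.900 - (-3.4)·-0.300) / (8.4) = -0.348
  x_4 = (5 - (2.3)·0.600 - (-3.5)·-0.900 - (2.9)·1.800) / (10.7) = -0.444
Iteration 2:
  x_1 = (11 - (2.8)·0.369 - (-1)·-0.348 - (-1.9)·-0.444) / (-6.7) = -1.310
  x_2 = (12 - (4)·-2.201 - (3)·-0.348 - (2)·-0.444) / (13) = 1.749
  x_3 = (-4 - (1)·-2.201 - (3)·0.369 - (-3.4)·-0.444) / (8.4) = -0.526
  x_4 = (5 - (2.3)·-2.201 - (-3.5)·0.369 - (2.9)·-0.348) / (10.7) = 1.155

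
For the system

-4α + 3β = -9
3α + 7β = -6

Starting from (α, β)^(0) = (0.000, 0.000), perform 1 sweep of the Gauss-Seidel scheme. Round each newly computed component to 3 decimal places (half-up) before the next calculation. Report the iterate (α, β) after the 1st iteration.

Iteration 1:
  α = (-9 - (3)·0.000) / (-4) = 2.250
  β = (-6 - (3)·2.250) / (7) = -1.821

(2.250, -1.821)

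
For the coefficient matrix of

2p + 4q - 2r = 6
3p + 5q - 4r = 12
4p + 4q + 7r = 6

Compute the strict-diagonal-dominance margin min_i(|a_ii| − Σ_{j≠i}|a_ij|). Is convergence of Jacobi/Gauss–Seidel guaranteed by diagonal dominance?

row 1: |2| − (4+2) = -4
row 2: |5| − (3+4) = -2
row 3: |7| − (4+4) = -1
minimum over rows = -4 → not strictly diagonally dominant

-4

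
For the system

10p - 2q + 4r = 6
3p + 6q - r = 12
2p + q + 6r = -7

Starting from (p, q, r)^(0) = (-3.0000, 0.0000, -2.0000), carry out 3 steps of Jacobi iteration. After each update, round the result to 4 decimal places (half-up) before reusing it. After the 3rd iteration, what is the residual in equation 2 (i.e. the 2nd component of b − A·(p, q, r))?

Iteration 1:
  p = (6 - (-2)·0.0000 - (4)·-2.0000) / (10) = 1.4000
  q = (12 - (3)·-3.0000 - (-1)·-2.0000) / (6) = 3.1667
  r = (-7 - (2)·-3.0000 - (1)·0.0000) / (6) = -0.1667
Iteration 2:
  p = (6 - (-2)·3.1667 - (4)·-0.1667) / (10) = 1.3000
  q = (12 - (3)·1.4000 - (-1)·-0.1667) / (6) = 1.2722
  r = (-7 - (2)·1.4000 - (1)·3.1667) / (6) = -2.1611
Iteration 3:
  p = (6 - (-2)·1.2722 - (4)·-2.1611) / (10) = 1.7189
  q = (12 - (3)·1.3000 - (-1)·-2.1611) / (6) = 0.9898
  r = (-7 - (2)·1.3000 - (1)·1.2722) / (6) = -1.8120
Residual b − A·x = (-1.9614, -0.9075, -0.5556)

-0.9075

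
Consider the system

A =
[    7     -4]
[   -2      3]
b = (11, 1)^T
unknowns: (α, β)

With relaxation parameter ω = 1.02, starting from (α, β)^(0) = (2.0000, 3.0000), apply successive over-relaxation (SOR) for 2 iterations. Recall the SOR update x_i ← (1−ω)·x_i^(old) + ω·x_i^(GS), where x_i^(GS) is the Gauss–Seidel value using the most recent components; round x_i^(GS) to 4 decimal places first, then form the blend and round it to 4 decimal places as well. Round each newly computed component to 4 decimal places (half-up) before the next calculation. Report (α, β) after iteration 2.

Iteration 1:
  α: GS value = (11 - (-4)·3.0000) / (7) = 3.2857;  α ← (1−ω)·2.0000 + ω·3.2857 = 3.3114
  β: GS value = (1 - (-2)·3.3114) / (3) = 2.5409;  β ← (1−ω)·3.0000 + ω·2.5409 = 2.5317
Iteration 2:
  α: GS value = (11 - (-4)·2.5317) / (7) = 3.0181;  α ← (1−ω)·3.3114 + ω·3.0181 = 3.0122
  β: GS value = (1 - (-2)·3.0122) / (3) = 2.3415;  β ← (1−ω)·2.5317 + ω·2.3415 = 2.3377

(3.0122, 2.3377)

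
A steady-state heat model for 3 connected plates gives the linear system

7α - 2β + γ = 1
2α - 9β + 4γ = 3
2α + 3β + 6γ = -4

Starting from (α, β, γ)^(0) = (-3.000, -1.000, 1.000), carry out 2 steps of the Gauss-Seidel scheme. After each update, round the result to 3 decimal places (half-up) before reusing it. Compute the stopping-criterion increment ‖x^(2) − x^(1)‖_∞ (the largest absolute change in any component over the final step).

0.592

Iteration 1:
  α = (1 - (-2)·-1.000 - (1)·1.000) / (7) = -0.286
  β = (3 - (2)·-0.286 - (4)·1.000) / (-9) = 0.048
  γ = (-4 - (2)·-0.286 - (3)·0.048) / (6) = -0.595
Iteration 2:
  α = (1 - (-2)·0.048 - (1)·-0.595) / (7) = 0.242
  β = (3 - (2)·0.242 - (4)·-0.595) / (-9) = -0.544
  γ = (-4 - (2)·0.242 - (3)·-0.544) / (6) = -0.475
Change: (0.528, -0.592, 0.120) → max |·| = 0.592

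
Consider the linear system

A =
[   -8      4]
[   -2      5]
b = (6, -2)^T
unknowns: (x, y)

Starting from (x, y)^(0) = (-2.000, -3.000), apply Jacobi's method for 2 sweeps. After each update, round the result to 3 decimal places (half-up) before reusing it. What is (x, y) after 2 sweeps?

(-1.350, -1.300)

Iteration 1:
  x = (6 - (4)·-3.000) / (-8) = -2.250
  y = (-2 - (-2)·-2.000) / (5) = -1.200
Iteration 2:
  x = (6 - (4)·-1.200) / (-8) = -1.350
  y = (-2 - (-2)·-2.250) / (5) = -1.300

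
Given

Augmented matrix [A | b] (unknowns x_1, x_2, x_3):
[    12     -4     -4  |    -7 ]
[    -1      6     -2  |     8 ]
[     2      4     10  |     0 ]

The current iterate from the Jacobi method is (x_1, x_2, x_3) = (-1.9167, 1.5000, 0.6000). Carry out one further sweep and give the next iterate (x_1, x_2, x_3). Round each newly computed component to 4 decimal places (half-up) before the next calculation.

(0.1167, 1.2139, -0.2167)

One sweep:
  x_1 = (-7 - (-4)·1.5000 - (-4)·0.6000) / (12) = 0.1167
  x_2 = (8 - (-1)·-1.9167 - (-2)·0.6000) / (6) = 1.2139
  x_3 = (0 - (2)·-1.9167 - (4)·1.5000) / (10) = -0.2167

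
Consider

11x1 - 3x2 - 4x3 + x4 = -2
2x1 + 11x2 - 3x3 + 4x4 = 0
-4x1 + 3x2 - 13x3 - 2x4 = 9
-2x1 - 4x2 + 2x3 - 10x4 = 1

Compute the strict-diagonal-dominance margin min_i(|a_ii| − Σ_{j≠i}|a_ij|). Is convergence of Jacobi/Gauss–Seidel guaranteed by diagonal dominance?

2

row 1: |11| − (3+4+1) = 3
row 2: |11| − (2+3+4) = 2
row 3: |-13| − (4+3+2) = 4
row 4: |-10| − (2+4+2) = 2
minimum over rows = 2 → strictly diagonally dominant (convergence guaranteed)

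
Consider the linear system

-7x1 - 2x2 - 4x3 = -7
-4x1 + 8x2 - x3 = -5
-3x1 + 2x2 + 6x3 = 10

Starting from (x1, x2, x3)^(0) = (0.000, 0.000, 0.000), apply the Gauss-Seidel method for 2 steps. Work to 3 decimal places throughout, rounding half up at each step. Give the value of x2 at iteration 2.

-0.462

Iteration 1:
  x1 = (-7 - (-2)·0.000 - (-4)·0.000) / (-7) = 1.000
  x2 = (-5 - (-4)·1.000 - (-1)·0.000) / (8) = -0.125
  x3 = (10 - (-3)·1.000 - (2)·-0.125) / (6) = 2.208
Iteration 2:
  x1 = (-7 - (-2)·-0.125 - (-4)·2.208) / (-7) = -0.226
  x2 = (-5 - (-4)·-0.226 - (-1)·2.208) / (8) = -0.462
  x3 = (10 - (-3)·-0.226 - (2)·-0.462) / (6) = 1.708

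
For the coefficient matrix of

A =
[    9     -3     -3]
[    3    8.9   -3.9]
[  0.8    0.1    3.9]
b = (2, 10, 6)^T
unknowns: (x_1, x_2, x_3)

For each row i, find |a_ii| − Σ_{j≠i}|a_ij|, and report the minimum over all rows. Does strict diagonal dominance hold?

row 1: |9| − (3+3) = 3
row 2: |8.9| − (3+3.9) = 2
row 3: |3.9| − (0.8+0.1) = 3
minimum over rows = 2 → strictly diagonally dominant (convergence guaranteed)

2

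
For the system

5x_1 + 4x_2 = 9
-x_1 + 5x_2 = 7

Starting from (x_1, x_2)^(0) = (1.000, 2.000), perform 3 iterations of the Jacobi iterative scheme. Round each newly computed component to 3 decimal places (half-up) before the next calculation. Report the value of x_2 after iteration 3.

Iteration 1:
  x_1 = (9 - (4)·2.000) / (5) = 0.200
  x_2 = (7 - (-1)·1.000) / (5) = 1.600
Iteration 2:
  x_1 = (9 - (4)·1.600) / (5) = 0.520
  x_2 = (7 - (-1)·0.200) / (5) = 1.440
Iteration 3:
  x_1 = (9 - (4)·1.440) / (5) = 0.648
  x_2 = (7 - (-1)·0.520) / (5) = 1.504

1.504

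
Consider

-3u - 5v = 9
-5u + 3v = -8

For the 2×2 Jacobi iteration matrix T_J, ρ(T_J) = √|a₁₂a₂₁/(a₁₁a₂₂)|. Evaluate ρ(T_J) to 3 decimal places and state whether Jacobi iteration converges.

a₁₂a₂₁/(a₁₁a₂₂) = (-5)·(-5) / ((-3)·(3)) = -2.777778
ρ = √|-2.777778| = √2.777778 = 1.667
ρ > 1, so Jacobi diverges

1.667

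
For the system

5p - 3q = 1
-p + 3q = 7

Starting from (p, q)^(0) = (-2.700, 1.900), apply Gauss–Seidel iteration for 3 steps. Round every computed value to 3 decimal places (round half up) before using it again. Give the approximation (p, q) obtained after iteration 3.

Iteration 1:
  p = (1 - (-3)·1.900) / (5) = 1.340
  q = (7 - (-1)·1.340) / (3) = 2.780
Iteration 2:
  p = (1 - (-3)·2.780) / (5) = 1.868
  q = (7 - (-1)·1.868) / (3) = 2.956
Iteration 3:
  p = (1 - (-3)·2.956) / (5) = 1.974
  q = (7 - (-1)·1.974) / (3) = 2.991

(1.974, 2.991)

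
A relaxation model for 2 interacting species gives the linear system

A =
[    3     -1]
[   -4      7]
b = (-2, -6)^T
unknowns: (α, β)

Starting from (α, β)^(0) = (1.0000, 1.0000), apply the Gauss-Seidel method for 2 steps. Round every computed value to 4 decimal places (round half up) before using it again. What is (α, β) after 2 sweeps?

(-1.0159, -1.4377)

Iteration 1:
  α = (-2 - (-1)·1.0000) / (3) = -0.3333
  β = (-6 - (-4)·-0.3333) / (7) = -1.0476
Iteration 2:
  α = (-2 - (-1)·-1.0476) / (3) = -1.0159
  β = (-6 - (-4)·-1.0159) / (7) = -1.4377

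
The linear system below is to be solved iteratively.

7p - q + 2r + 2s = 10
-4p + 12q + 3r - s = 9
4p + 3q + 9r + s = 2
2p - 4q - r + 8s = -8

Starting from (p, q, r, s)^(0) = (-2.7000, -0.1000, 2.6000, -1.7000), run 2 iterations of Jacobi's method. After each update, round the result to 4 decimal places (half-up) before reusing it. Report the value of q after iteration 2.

0.7204

Iteration 1:
  p = (10 - (-1)·-0.1000 - (2)·2.6000 - (2)·-1.7000) / (7) = 1.1571
  q = (9 - (-4)·-2.7000 - (3)·2.6000 - (-1)·-1.7000) / (12) = -0.9417
  r = (2 - (4)·-2.7000 - (3)·-0.1000 - (1)·-1.7000) / (9) = 1.6444
  s = (-8 - (2)·-2.7000 - (-4)·-0.1000 - (-1)·2.6000) / (8) = -0.0500
Iteration 2:
  p = (10 - (-1)·-0.9417 - (2)·1.6444 - (2)·-0.0500) / (7) = 0.8385
  q = (9 - (-4)·1.1571 - (3)·1.6444 - (-1)·-0.0500) / (12) = 0.7204
  r = (2 - (4)·1.1571 - (3)·-0.9417 - (1)·-0.0500) / (9) = 0.0274
  s = (-8 - (2)·1.1571 - (-4)·-0.9417 - (-1)·1.6444) / (8) = -1.5546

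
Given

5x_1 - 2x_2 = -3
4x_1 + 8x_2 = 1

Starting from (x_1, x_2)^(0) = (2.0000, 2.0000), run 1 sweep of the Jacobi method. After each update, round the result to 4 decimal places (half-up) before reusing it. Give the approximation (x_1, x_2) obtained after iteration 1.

(0.2000, -0.8750)

Iteration 1:
  x_1 = (-3 - (-2)·2.0000) / (5) = 0.2000
  x_2 = (1 - (4)·2.0000) / (8) = -0.8750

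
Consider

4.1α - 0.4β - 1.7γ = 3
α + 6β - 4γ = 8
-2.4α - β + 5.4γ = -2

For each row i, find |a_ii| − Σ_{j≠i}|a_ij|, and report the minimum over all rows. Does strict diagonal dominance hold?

row 1: |4.1| − (0.4+1.7) = 2
row 2: |6| − (1+4) = 1
row 3: |5.4| − (2.4+1) = 2
minimum over rows = 1 → strictly diagonally dominant (convergence guaranteed)

1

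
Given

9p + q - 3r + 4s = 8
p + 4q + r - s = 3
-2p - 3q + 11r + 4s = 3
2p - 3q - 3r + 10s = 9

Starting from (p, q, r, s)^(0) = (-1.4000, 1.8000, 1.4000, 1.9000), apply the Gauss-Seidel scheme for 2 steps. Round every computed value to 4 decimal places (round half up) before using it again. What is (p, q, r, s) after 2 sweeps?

Iteration 1:
  p = (8 - (1)·1.8000 - (-3)·1.4000 - (4)·1.9000) / (9) = 0.3111
  q = (3 - (1)·0.3111 - (1)·1.4000 - (-1)·1.9000) / (4) = 0.7972
  r = (3 - (-2)·0.3111 - (-3)·0.7972 - (4)·1.9000) / (11) = -0.1442
  s = (9 - (2)·0.3111 - (-3)·0.7972 - (-3)·-0.1442) / (10) = 1.0337
Iteration 2:
  p = (8 - (1)·0.7972 - (-3)·-0.1442 - (4)·1.0337) / (9) = 0.2928
  q = (3 - (1)·0.2928 - (1)·-0.1442 - (-1)·1.0337) / (4) = 0.9713
  r = (3 - (-2)·0.2928 - (-3)·0.9713 - (4)·1.0337) / (11) = 0.2150
  s = (9 - (2)·0.2928 - (-3)·0.9713 - (-3)·0.2150) / (10) = 1.1973

(0.2928, 0.9713, 0.2150, 1.1973)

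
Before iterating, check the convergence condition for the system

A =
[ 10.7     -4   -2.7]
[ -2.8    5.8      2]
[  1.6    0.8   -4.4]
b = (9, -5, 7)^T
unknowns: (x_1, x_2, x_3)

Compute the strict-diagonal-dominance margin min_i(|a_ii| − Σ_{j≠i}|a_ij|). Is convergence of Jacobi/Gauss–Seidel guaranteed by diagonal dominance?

1

row 1: |10.7| − (4+2.7) = 4
row 2: |5.8| − (2.8+2) = 1
row 3: |-4.4| − (1.6+0.8) = 2
minimum over rows = 1 → strictly diagonally dominant (convergence guaranteed)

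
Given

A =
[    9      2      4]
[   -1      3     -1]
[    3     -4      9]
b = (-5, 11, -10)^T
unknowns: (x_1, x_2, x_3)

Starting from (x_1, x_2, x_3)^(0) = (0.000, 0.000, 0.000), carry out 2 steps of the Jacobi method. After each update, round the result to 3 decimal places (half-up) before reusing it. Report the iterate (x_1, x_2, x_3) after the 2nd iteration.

(-0.877, 3.111, 0.704)

Iteration 1:
  x_1 = (-5 - (2)·0.000 - (4)·0.000) / (9) = -0.556
  x_2 = (11 - (-1)·0.000 - (-1)·0.000) / (3) = 3.667
  x_3 = (-10 - (3)·0.000 - (-4)·0.000) / (9) = -1.111
Iteration 2:
  x_1 = (-5 - (2)·3.667 - (4)·-1.111) / (9) = -0.877
  x_2 = (11 - (-1)·-0.556 - (-1)·-1.111) / (3) = 3.111
  x_3 = (-10 - (3)·-0.556 - (-4)·3.667) / (9) = 0.704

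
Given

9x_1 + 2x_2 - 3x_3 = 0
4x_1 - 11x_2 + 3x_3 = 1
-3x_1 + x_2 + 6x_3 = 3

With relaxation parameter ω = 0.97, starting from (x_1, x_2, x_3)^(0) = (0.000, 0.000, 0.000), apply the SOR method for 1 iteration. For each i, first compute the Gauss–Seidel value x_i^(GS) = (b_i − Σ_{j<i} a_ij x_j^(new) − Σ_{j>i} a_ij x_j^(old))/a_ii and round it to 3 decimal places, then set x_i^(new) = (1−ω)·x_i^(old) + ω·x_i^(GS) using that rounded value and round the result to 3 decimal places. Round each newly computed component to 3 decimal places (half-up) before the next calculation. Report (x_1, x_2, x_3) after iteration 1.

Iteration 1:
  x_1: GS value = (0 - (2)·0.000 - (-3)·0.000) / (9) = 0.000;  x_1 ← (1−ω)·0.000 + ω·0.000 = 0.000
  x_2: GS value = (1 - (4)·0.000 - (3)·0.000) / (-11) = -0.091;  x_2 ← (1−ω)·0.000 + ω·-0.091 = -0.088
  x_3: GS value = (3 - (-3)·0.000 - (1)·-0.088) / (6) = 0.515;  x_3 ← (1−ω)·0.000 + ω·0.515 = 0.500

(0.000, -0.088, 0.500)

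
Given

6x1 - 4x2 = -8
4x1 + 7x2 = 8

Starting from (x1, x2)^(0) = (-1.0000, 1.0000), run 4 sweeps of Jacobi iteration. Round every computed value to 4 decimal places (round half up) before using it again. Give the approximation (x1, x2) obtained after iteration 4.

(-0.4989, 1.3243)

Iteration 1:
  x1 = (-8 - (-4)·1.0000) / (6) = -0.6667
  x2 = (8 - (4)·-1.0000) / (7) = 1.7143
Iteration 2:
  x1 = (-8 - (-4)·1.7143) / (6) = -0.1905
  x2 = (8 - (4)·-0.6667) / (7) = 1.5238
Iteration 3:
  x1 = (-8 - (-4)·1.5238) / (6) = -0.3175
  x2 = (8 - (4)·-0.1905) / (7) = 1.2517
Iteration 4:
  x1 = (-8 - (-4)·1.2517) / (6) = -0.4989
  x2 = (8 - (4)·-0.3175) / (7) = 1.3243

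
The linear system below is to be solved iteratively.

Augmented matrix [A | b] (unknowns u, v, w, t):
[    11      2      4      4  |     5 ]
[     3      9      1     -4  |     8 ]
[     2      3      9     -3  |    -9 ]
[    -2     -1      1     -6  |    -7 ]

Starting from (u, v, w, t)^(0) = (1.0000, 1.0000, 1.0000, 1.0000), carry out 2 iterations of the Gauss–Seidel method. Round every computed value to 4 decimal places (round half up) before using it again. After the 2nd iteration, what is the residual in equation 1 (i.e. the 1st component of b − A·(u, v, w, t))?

Iteration 1:
  u = (5 - (2)·1.0000 - (4)·1.0000 - (4)·1.0000) / (11) = -0.4545
  v = (8 - (3)·-0.4545 - (1)·1.0000 - (-4)·1.0000) / (9) = 1.3737
  w = (-9 - (2)·-0.4545 - (3)·1.3737 - (-3)·1.0000) / (9) = -1.0236
  t = (-7 - (-2)·-0.4545 - (-1)·1.3737 - (1)·-1.0236) / (-6) = 0.9186
Iteration 2:
  u = (5 - (2)·1.3737 - (4)·-1.0236 - (4)·0.9186) / (11) = 0.2430
  v = (8 - (3)·0.2430 - (1)·-1.0236 - (-4)·0.9186) / (9) = 1.3299
  w = (-9 - (2)·0.2430 - (3)·1.3299 - (-3)·0.9186) / (9) = -1.1911
  t = (-7 - (-2)·0.2430 - (-1)·1.3299 - (1)·-1.1911) / (-6) = 0.6655
Residual b − A·x = (1.7696, -0.8450, -0.7593, 0.0000)

1.7696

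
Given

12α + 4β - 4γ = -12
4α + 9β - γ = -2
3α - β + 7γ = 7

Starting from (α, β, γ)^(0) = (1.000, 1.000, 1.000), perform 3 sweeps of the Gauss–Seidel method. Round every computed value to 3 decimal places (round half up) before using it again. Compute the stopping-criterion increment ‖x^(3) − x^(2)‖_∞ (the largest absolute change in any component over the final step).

0.021

Iteration 1:
  α = (-12 - (4)·1.000 - (-4)·1.000) / (12) = -1.000
  β = (-2 - (4)·-1.000 - (-1)·1.000) / (9) = 0.333
  γ = (7 - (3)·-1.000 - (-1)·0.333) / (7) = 1.476
Iteration 2:
  α = (-12 - (4)·0.333 - (-4)·1.476) / (12) = -0.619
  β = (-2 - (4)·-0.619 - (-1)·1.476) / (9) = 0.217
  γ = (7 - (3)·-0.619 - (-1)·0.217) / (7) = 1.296
Iteration 3:
  α = (-12 - (4)·0.217 - (-4)·1.296) / (12) = -0.640
  β = (-2 - (4)·-0.640 - (-1)·1.296) / (9) = 0.206
  γ = (7 - (3)·-0.640 - (-1)·0.206) / (7) = 1.304
Change: (-0.021, -0.011, 0.008) → max |·| = 0.021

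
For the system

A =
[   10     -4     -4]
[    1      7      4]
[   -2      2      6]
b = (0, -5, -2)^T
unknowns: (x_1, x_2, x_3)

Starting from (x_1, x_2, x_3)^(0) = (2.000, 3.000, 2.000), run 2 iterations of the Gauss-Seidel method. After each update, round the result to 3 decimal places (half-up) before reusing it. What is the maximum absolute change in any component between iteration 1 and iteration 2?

Iteration 1:
  x_1 = (0 - (-4)·3.000 - (-4)·2.000) / (10) = 2.000
  x_2 = (-5 - (1)·2.000 - (4)·2.000) / (7) = -2.143
  x_3 = (-2 - (-2)·2.000 - (2)·-2.143) / (6) = 1.048
Iteration 2:
  x_1 = (0 - (-4)·-2.143 - (-4)·1.048) / (10) = -0.438
  x_2 = (-5 - (1)·-0.438 - (4)·1.048) / (7) = -1.251
  x_3 = (-2 - (-2)·-0.438 - (2)·-1.251) / (6) = -0.062
Change: (-2.438, 0.892, -1.110) → max |·| = 2.438

2.438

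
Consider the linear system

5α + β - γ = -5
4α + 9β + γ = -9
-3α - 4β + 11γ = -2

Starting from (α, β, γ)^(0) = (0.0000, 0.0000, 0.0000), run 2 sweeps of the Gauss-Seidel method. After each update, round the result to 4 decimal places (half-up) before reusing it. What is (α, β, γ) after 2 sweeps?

Iteration 1:
  α = (-5 - (1)·0.0000 - (-1)·0.0000) / (5) = -1.0000
  β = (-9 - (4)·-1.0000 - (1)·0.0000) / (9) = -0.5556
  γ = (-2 - (-3)·-1.0000 - (-4)·-0.5556) / (11) = -0.6566
Iteration 2:
  α = (-5 - (1)·-0.5556 - (-1)·-0.6566) / (5) = -1.0202
  β = (-9 - (4)·-1.0202 - (1)·-0.6566) / (9) = -0.4736
  γ = (-2 - (-3)·-1.0202 - (-4)·-0.4736) / (11) = -0.6323

(-1.0202, -0.4736, -0.6323)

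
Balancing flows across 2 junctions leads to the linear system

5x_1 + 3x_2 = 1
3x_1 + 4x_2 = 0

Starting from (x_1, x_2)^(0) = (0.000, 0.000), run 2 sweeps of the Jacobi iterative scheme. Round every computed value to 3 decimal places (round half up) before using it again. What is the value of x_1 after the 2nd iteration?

Iteration 1:
  x_1 = (1 - (3)·0.000) / (5) = 0.200
  x_2 = (0 - (3)·0.000) / (4) = 0.000
Iteration 2:
  x_1 = (1 - (3)·0.000) / (5) = 0.200
  x_2 = (0 - (3)·0.200) / (4) = -0.150

0.200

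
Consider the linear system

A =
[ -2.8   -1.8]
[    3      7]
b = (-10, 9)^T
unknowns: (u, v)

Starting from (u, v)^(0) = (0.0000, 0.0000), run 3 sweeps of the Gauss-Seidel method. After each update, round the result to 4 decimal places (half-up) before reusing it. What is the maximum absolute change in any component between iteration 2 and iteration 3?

0.0434

Iteration 1:
  u = (-10 - (-1.8)·0.0000) / (-2.8) = 3.5714
  v = (9 - (3)·3.5714) / (7) = -0.2449
Iteration 2:
  u = (-10 - (-1.8)·-0.2449) / (-2.8) = 3.7289
  v = (9 - (3)·3.7289) / (7) = -0.3124
Iteration 3:
  u = (-10 - (-1.8)·-0.3124) / (-2.8) = 3.7723
  v = (9 - (3)·3.7723) / (7) = -0.3310
Change: (0.0434, -0.0186) → max |·| = 0.0434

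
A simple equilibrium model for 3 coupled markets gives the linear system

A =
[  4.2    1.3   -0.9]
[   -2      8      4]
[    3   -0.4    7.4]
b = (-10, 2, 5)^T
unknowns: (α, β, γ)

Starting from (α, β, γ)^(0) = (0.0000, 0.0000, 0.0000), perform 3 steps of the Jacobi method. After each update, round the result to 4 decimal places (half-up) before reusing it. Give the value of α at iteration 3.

Iteration 1:
  α = (-10 - (1.3)·0.0000 - (-0.9)·0.0000) / (4.2) = -2.3810
  β = (2 - (-2)·0.0000 - (4)·0.0000) / (8) = 0.2500
  γ = (5 - (3)·0.0000 - (-0.4)·0.0000) / (7.4) = 0.6757
Iteration 2:
  α = (-10 - (1.3)·0.2500 - (-0.9)·0.6757) / (4.2) = -2.3135
  β = (2 - (-2)·-2.3810 - (4)·0.6757) / (8) = -0.6831
  γ = (5 - (3)·-2.3810 - (-0.4)·0.2500) / (7.4) = 1.6545
Iteration 3:
  α = (-10 - (1.3)·-0.6831 - (-0.9)·1.6545) / (4.2) = -1.8150
  β = (2 - (-2)·-2.3135 - (4)·1.6545) / (8) = -1.1556
  γ = (5 - (3)·-2.3135 - (-0.4)·-0.6831) / (7.4) = 1.5767

-1.8150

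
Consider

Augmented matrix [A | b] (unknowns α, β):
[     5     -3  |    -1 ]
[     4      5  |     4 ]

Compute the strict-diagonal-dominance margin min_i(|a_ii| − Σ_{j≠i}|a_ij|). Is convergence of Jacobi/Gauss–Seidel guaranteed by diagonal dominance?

row 1: |5| − (3) = 2
row 2: |5| − (4) = 1
minimum over rows = 1 → strictly diagonally dominant (convergence guaranteed)

1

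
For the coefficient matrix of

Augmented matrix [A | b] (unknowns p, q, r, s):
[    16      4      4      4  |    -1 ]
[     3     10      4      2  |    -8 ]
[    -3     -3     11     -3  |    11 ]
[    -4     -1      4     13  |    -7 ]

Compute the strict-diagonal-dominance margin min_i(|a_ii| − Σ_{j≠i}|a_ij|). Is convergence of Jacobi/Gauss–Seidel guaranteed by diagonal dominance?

1

row 1: |16| − (4+4+4) = 4
row 2: |10| − (3+4+2) = 1
row 3: |11| − (3+3+3) = 2
row 4: |13| − (4+1+4) = 4
minimum over rows = 1 → strictly diagonally dominant (convergence guaranteed)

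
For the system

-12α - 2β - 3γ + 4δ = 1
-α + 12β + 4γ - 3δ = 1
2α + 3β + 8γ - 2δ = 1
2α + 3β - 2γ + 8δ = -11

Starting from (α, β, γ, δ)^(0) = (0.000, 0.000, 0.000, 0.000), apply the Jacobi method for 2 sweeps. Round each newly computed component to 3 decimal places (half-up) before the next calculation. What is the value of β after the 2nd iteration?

Iteration 1:
  α = (1 - (-2)·0.000 - (-3)·0.000 - (4)·0.000) / (-12) = -0.083
  β = (1 - (-1)·0.000 - (4)·0.000 - (-3)·0.000) / (12) = 0.083
  γ = (1 - (2)·0.000 - (3)·0.000 - (-2)·0.000) / (8) = 0.125
  δ = (-11 - (2)·0.000 - (3)·0.000 - (-2)·0.000) / (8) = -1.375
Iteration 2:
  α = (1 - (-2)·0.083 - (-3)·0.125 - (4)·-1.375) / (-12) = -0.587
  β = (1 - (-1)·-0.083 - (4)·0.125 - (-3)·-1.375) / (12) = -0.309
  γ = (1 - (2)·-0.083 - (3)·0.083 - (-2)·-1.375) / (8) = -0.229
  δ = (-11 - (2)·-0.083 - (3)·0.083 - (-2)·0.125) / (8) = -1.354

-0.309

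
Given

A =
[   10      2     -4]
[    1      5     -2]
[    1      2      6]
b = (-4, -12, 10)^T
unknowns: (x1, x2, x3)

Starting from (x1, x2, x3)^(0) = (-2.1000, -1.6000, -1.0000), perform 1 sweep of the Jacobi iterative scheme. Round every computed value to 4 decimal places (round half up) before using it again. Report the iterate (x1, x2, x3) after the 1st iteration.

(-0.4800, -2.3800, 2.5500)

Iteration 1:
  x1 = (-4 - (2)·-1.6000 - (-4)·-1.0000) / (10) = -0.4800
  x2 = (-12 - (1)·-2.1000 - (-2)·-1.0000) / (5) = -2.3800
  x3 = (10 - (1)·-2.1000 - (2)·-1.6000) / (6) = 2.5500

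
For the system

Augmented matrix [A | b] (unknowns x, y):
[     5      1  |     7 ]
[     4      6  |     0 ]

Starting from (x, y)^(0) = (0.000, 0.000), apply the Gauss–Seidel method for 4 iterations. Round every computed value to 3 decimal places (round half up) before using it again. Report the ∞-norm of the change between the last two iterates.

0.003

Iteration 1:
  x = (7 - (1)·0.000) / (5) = 1.400
  y = (0 - (4)·1.400) / (6) = -0.933
Iteration 2:
  x = (7 - (1)·-0.933) / (5) = 1.587
  y = (0 - (4)·1.587) / (6) = -1.058
Iteration 3:
  x = (7 - (1)·-1.058) / (5) = 1.612
  y = (0 - (4)·1.612) / (6) = -1.075
Iteration 4:
  x = (7 - (1)·-1.075) / (5) = 1.615
  y = (0 - (4)·1.615) / (6) = -1.077
Change: (0.003, -0.002) → max |·| = 0.003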